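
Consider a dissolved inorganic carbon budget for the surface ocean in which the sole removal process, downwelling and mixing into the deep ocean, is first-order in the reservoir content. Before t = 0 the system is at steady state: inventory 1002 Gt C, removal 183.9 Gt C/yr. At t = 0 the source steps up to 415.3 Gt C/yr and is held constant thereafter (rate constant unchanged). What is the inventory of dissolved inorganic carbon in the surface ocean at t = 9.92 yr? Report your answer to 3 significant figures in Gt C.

τ = M₀/F₀ = 1002/183.9 = 5.449 yr; rate constant k = 1/τ.
New steady state M_∞ = F₁/k = F₁·τ = 415.3 × 5.449 = 2262.8 Gt C.
M(t) = M_∞ + (M₀ − M_∞)·e^(−t/τ); t/τ = 9.92/5.449 = 1.821, so e^(−t/τ) = 0.1619.
M(t) = 2262.8 − 1261 × 0.1619 = 2058.7 Gt C.

2060 Gt C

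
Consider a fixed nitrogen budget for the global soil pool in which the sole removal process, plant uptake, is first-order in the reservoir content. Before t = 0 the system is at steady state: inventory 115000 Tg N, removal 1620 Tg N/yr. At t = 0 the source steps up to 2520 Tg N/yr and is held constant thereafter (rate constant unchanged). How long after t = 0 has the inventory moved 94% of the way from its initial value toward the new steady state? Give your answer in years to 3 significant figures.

τ = M₀/F₀ = 115000/1620 = 70.99 yr.
The remaining gap fraction is e^(−t/τ); 94% covered ⇒ e^(−t/τ) = 0.0600.
t = −τ ln(0.0600) = 70.99 × 2.813 = 199.7 yr.

200 yr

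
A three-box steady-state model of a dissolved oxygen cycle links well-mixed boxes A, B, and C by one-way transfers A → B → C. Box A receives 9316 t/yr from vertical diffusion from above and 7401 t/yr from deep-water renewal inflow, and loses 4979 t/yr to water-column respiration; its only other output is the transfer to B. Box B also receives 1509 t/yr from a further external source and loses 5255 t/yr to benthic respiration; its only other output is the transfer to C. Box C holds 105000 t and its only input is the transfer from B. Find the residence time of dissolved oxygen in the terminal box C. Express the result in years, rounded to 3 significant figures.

13.1 yr

Box A: F(A→B) = (9316 + 7401) − 4979 = 11738 t/yr.
Box B: F(B→C) = (11738 + 1509) − 5255 = 7992.0 t/yr.
Box C throughput = its input = 7992.0 t/yr; τ = 105000 / 7992.0 = 13.14 yr.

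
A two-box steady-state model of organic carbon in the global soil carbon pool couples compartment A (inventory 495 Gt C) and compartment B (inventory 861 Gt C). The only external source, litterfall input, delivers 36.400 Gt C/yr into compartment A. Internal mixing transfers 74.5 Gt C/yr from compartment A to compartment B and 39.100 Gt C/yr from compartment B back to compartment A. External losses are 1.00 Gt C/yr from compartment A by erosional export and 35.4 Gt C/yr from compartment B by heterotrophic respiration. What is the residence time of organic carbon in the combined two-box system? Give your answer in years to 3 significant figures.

37.3 yr

For the system as a whole, the A↔B exchange is internal and contributes nothing to the throughput; only the external sinks remove mass.
M_total = 495 + 861 = 1356.0 Gt C.
ΣF_external_out = 1.00 + 35.4 = 36.400 Gt C/yr.
τ = M_total / ΣF_ext = 1356.0 / 36.400 = 37.25 yr.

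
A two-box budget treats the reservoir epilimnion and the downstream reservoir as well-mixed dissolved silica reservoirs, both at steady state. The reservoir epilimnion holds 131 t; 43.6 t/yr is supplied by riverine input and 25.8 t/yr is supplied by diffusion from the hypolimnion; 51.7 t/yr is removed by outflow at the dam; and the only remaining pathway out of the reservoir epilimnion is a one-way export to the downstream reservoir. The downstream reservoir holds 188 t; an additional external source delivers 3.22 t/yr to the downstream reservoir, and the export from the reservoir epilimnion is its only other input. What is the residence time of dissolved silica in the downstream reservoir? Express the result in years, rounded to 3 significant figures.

8.99 yr

Balance the reservoir epilimnion: ΣF_in = 43.6 + 25.8 = 69.400 t/yr.
Export to the downstream reservoir = ΣF_in − (51.7) = 17.700 t/yr.
Total input to the downstream reservoir = 17.700 + 3.22 = 20.920 t/yr; at steady state this equals its total output.
τ = M / F = 188 / 20.920 = 8.987 yr.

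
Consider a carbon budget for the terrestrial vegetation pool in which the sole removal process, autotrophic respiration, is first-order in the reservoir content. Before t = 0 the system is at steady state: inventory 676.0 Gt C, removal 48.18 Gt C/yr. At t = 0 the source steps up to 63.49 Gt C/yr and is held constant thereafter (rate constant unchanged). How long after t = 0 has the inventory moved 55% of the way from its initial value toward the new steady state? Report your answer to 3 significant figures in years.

11.2 yr

τ = M₀/F₀ = 676.0/48.18 = 14.03 yr.
The remaining gap fraction is e^(−t/τ); 55% covered ⇒ e^(−t/τ) = 0.450.
t = −τ ln(0.450) = 14.03 × 0.7985 = 11.20 yr.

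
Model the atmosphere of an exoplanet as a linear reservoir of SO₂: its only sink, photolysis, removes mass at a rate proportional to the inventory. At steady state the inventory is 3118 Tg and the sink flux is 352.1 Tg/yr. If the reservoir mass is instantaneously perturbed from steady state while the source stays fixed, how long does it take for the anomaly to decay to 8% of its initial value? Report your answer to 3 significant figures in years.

22.4 yr

For a linear reservoir the anomaly decays as exp(−t/τ) with τ = M/F = 3118/352.1 = 8.855 yr.
exp(−t/τ) = 0.08 ⇒ t = −τ ln(0.08) = 8.855 × 2.526 = 22.37 yr.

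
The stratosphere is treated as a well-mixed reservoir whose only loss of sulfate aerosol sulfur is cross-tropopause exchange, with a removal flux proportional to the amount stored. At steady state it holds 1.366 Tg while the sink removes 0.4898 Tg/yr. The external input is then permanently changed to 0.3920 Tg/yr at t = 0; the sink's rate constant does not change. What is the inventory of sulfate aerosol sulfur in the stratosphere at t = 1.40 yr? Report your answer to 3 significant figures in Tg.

τ = M₀/F₀ = 1.366/0.4898 = 2.789 yr; rate constant k = 1/τ.
New steady state M_∞ = F₁/k = F₁·τ = 0.3920 × 2.789 = 1.0932 Tg.
M(t) = M_∞ + (M₀ − M_∞)·e^(−t/τ); t/τ = 1.40/2.789 = 0.5020, so e^(−t/τ) = 0.6053.
M(t) = 1.0932 + 0.2728 × 0.6053 = 1.2584 Tg.

1.26 Tg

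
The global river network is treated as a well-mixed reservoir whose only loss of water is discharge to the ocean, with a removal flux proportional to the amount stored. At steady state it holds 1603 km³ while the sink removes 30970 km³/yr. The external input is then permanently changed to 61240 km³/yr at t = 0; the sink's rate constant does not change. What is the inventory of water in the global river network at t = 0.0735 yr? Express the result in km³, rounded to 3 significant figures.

2790 km³

τ = M₀/F₀ = 1603/30970 = 0.05176 yr; rate constant k = 1/τ.
New steady state M_∞ = F₁/k = F₁·τ = 61240 × 0.05176 = 3169.8 km³.
M(t) = M_∞ + (M₀ − M_∞)·e^(−t/τ); t/τ = 0.0735/0.05176 = 1.420, so e^(−t/τ) = 0.2417.
M(t) = 3169.8 − 1567 × 0.2417 = 2791.1 km³.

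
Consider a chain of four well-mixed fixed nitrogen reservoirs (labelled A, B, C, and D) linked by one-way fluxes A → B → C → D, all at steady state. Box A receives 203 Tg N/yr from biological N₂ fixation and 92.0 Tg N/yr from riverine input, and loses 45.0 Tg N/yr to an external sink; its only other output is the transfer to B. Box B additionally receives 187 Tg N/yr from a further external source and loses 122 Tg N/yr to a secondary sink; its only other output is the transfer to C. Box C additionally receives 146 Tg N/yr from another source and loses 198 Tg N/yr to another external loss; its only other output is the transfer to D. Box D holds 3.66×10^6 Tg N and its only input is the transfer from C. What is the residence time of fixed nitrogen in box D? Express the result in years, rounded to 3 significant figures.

Box A: F(A→B) = (203 + 92.0) − 45.0 = 250.00 Tg N/yr.
Box B: F(B→C) = (250.00 + 187) − 122 = 315.00 Tg N/yr.
Box C: F(C→D) = (315.00 + 146) − 198 = 263.00 Tg N/yr.
Box D throughput = its input = 263.00 Tg N/yr; τ = 3.66×10^6 / 263.00 = 13920 yr.

13900 yr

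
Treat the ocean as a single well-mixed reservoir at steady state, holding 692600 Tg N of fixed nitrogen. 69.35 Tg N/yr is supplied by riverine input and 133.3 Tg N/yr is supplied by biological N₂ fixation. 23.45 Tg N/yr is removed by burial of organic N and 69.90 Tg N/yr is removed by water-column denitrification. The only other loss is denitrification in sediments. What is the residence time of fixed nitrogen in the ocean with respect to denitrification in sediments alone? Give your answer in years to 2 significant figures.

6300 yr

At steady state ΣF_in = ΣF_out.
ΣF_in = 69.35 + 133.3 = 202.65 Tg N/yr.
Denitrification in sediments flux = ΣF_in − (23.45 + 69.90) = 202.65 − 93.35 = 109.3 Tg N/yr.
τ = M / F = 692600 / 109.3 = 6337 yr.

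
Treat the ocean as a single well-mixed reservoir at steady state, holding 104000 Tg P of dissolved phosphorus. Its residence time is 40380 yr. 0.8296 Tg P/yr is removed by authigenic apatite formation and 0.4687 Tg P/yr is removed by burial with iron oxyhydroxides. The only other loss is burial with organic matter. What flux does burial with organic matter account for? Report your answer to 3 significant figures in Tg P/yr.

Total removal F = M/τ = 104000 / 40380 = 2.576 Tg P/yr.
Burial with organic matter = F − (0.8296 + 0.4687) = 2.576 − 1.298 = 1.277 Tg P/yr.

1.28 Tg P/yr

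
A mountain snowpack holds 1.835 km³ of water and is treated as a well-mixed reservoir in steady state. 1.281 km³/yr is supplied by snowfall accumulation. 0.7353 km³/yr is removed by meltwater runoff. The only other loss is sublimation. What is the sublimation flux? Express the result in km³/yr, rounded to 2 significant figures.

0.55 km³/yr

At steady state ΣF_in = ΣF_out.
ΣF_in = 1.2810 km³/yr.
Sublimation flux = ΣF_in − (0.7353) = 1.2810 − 0.7353 = 0.5457 km³/yr.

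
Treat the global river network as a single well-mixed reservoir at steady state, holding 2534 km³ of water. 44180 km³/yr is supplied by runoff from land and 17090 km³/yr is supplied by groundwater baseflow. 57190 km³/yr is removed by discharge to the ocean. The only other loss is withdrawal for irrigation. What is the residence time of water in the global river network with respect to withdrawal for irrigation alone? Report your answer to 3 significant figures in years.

At steady state ΣF_in = ΣF_out.
ΣF_in = 44180 + 17090 = 61270 km³/yr.
Withdrawal for irrigation flux = ΣF_in − (57190) = 61270 − 57190 = 4080 km³/yr.
τ = M / F = 2534 / 4080 = 0.6211 yr.

0.621 yr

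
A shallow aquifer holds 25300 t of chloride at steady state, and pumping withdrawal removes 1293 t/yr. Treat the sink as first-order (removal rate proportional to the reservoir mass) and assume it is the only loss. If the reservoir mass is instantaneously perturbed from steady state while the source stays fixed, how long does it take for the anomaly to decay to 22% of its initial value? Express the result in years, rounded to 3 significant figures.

For a linear reservoir the anomaly decays as exp(−t/τ) with τ = M/F = 25300/1293 = 19.57 yr.
exp(−t/τ) = 0.22 ⇒ t = −τ ln(0.22) = 19.57 × 1.514 = 29.63 yr.

29.6 yr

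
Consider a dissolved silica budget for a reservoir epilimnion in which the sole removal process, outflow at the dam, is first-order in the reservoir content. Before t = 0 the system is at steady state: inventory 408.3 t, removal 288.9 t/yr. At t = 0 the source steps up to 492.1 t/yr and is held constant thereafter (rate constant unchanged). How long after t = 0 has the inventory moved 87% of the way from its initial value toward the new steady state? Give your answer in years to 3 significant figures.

2.88 yr

τ = M₀/F₀ = 408.3/288.9 = 1.413 yr.
The remaining gap fraction is e^(−t/τ); 87% covered ⇒ e^(−t/τ) = 0.130.
t = −τ ln(0.130) = 1.413 × 2.040 = 2.883 yr.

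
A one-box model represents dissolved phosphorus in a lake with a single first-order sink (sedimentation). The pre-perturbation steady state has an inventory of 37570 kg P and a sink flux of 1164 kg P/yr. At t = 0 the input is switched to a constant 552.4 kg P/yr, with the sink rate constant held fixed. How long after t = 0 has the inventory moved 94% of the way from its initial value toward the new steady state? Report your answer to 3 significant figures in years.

τ = M₀/F₀ = 37570/1164 = 32.28 yr.
The remaining gap fraction is e^(−t/τ); 94% covered ⇒ e^(−t/τ) = 0.0600.
t = −τ ln(0.0600) = 32.28 × 2.813 = 90.81 yr.

90.8 yr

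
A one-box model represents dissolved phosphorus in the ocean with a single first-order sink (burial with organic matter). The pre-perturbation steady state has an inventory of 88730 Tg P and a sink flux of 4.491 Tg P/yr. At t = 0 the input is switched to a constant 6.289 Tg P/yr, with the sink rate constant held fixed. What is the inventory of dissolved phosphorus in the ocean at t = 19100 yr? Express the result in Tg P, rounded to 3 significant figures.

111000 Tg P

The sink rate constant is k = F₀/M₀ = 4.491/88730 = 5.061×10^-5 yr⁻¹.
Solving dM/dt = F₁ − kM with M(0) = M₀ gives M(t) = F₁/k + (M₀ − F₁/k)·e^(−kt).
F₁/k = 6.289/5.061×10^-5 = 124250 Tg P; kt = 5.061×10^-5 × 19100 = 0.9667, e^(−kt) = 0.3803.
M(19100) = 124250 + (88730 − 124250) × 0.3803 = 124250 − 13510 = 110740 Tg P.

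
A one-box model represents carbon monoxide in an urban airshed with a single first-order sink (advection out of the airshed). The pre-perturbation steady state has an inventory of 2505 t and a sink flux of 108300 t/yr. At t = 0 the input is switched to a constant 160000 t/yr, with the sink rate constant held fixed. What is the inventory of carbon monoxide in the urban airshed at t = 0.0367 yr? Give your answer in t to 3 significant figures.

3460 t

τ = M₀/F₀ = 2505/108300 = 0.02313 yr; rate constant k = 1/τ.
New steady state M_∞ = F₁/k = F₁·τ = 160000 × 0.02313 = 3700.8 t.
M(t) = M_∞ + (M₀ − M_∞)·e^(−t/τ); t/τ = 0.0367/0.02313 = 1.587, so e^(−t/τ) = 0.2046.
M(t) = 3700.8 − 1196 × 0.2046 = 3456.2 t.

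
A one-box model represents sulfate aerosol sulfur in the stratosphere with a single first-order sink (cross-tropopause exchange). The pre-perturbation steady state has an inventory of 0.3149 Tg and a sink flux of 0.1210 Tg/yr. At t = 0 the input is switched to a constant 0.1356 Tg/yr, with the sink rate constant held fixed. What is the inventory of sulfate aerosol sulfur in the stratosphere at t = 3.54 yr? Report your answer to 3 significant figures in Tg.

τ = M₀/F₀ = 0.3149/0.1210 = 2.602 yr; rate constant k = 1/τ.
New steady state M_∞ = F₁/k = F₁·τ = 0.1356 × 2.602 = 0.35290 Tg.
M(t) = M_∞ + (M₀ − M_∞)·e^(−t/τ); t/τ = 3.54/2.602 = 1.360, so e^(−t/τ) = 0.2566.
M(t) = 0.35290 − 0.03800 × 0.2566 = 0.34315 Tg.

0.343 Tg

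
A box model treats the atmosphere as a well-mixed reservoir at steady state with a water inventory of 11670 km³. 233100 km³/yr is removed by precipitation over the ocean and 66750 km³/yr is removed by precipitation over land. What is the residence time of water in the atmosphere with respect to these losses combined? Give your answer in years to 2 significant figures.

Total removal = 233100 + 66750 = 299850 km³/yr.
τ = M / ΣF_out = 11670 / 299850 = 0.03892 yr.

0.039 yr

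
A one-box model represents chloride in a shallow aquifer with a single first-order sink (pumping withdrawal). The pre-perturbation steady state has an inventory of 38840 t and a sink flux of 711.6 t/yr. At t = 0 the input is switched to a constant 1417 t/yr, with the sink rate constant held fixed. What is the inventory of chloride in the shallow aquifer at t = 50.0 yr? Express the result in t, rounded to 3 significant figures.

Residence time τ = M₀/F₀ = 54.58 yr. The eventual steady state is M_∞ = M₀·(F₁/F₀) = 38840 × 1417/711.6 = 77342 t.
The anomaly ΔM(t) = M(t) − M_∞ decays as ΔM₀·e^(−t/τ) with ΔM₀ = 38840 − 77342 = −38500 t.
At t = 50.0 yr, e^(−t/τ) = e^(−0.9161) = 0.4001, so ΔM = −15400 t and M = 77342 − 15400 = 61937 t.

61900 t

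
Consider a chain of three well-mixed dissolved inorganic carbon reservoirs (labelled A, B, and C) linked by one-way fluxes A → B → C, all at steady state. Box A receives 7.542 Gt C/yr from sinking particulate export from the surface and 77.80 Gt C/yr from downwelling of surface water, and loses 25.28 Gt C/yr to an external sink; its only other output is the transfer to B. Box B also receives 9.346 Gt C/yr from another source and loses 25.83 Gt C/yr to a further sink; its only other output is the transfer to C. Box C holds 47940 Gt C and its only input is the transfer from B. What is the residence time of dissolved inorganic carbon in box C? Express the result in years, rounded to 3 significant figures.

1100 yr

Box A: F(A→B) = (7.542 + 77.80) − 25.28 = 60.062 Gt C/yr.
Box B: F(B→C) = (60.062 + 9.346) − 25.83 = 43.578 Gt C/yr.
Box C throughput = its input = 43.578 Gt C/yr; τ = 47940 / 43.578 = 1100 yr.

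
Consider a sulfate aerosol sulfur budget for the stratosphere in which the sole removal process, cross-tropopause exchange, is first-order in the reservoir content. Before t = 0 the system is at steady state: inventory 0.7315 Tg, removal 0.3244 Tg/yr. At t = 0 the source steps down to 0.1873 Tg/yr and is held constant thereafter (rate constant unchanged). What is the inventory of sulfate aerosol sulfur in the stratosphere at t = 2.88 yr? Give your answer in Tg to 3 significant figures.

0.509 Tg

The sink rate constant is k = F₀/M₀ = 0.3244/0.7315 = 0.4435 yr⁻¹.
Solving dM/dt = F₁ − kM with M(0) = M₀ gives M(t) = F₁/k + (M₀ − F₁/k)·e^(−kt).
F₁/k = 0.1873/0.4435 = 0.42235 Tg; kt = 0.4435 × 2.88 = 1.277, e^(−kt) = 0.2788.
M(2.88) = 0.42235 + (0.7315 − 0.42235) × 0.2788 = 0.42235 + 0.08620 = 0.50855 Tg.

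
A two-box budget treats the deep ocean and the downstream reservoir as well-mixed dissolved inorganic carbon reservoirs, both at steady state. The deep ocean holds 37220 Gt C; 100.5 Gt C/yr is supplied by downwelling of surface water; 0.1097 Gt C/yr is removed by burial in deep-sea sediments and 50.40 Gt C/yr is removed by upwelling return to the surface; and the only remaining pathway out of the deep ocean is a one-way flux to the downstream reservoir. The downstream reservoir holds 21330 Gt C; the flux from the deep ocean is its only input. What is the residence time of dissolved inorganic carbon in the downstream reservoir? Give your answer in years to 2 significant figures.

Balance the deep ocean: ΣF_in = 100.50 Gt C/yr.
Flux to the downstream reservoir = ΣF_in − (0.1097 + 50.40) = 49.990 Gt C/yr.
At steady state the output of the downstream reservoir equals its input, 49.990 Gt C/yr.
τ = M / F = 21330 / 49.990 = 426.7 yr.

430 yr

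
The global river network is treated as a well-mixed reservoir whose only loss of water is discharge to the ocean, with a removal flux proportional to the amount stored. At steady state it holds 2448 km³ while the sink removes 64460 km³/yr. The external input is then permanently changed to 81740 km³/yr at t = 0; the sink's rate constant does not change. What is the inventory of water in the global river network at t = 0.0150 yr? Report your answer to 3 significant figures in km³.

The sink rate constant is k = F₀/M₀ = 64460/2448 = 26.33 yr⁻¹.
Solving dM/dt = F₁ − kM with M(0) = M₀ gives M(t) = F₁/k + (M₀ − F₁/k)·e^(−kt).
F₁/k = 81740/26.33 = 3104.2 km³; kt = 26.33 × 0.0150 = 0.3950, e^(−kt) = 0.6737.
M(0.0150) = 3104.2 + (2448 − 3104.2) × 0.6737 = 3104.2 − 442.1 = 2662.1 km³.

2660 km³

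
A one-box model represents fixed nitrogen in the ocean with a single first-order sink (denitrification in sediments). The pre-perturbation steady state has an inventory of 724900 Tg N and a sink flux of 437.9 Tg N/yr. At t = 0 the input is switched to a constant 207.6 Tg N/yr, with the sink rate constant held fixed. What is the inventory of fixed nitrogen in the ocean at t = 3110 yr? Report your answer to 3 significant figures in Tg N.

Residence time τ = M₀/F₀ = 1655 yr. The eventual steady state is M_∞ = M₀·(F₁/F₀) = 724900 × 207.6/437.9 = 343660 Tg N.
The anomaly ΔM(t) = M(t) − M_∞ decays as ΔM₀·e^(−t/τ) with ΔM₀ = 724900 − 343660 = 381200 Tg N.
At t = 3110 yr, e^(−t/τ) = e^(−1.879) = 0.1528, so ΔM = 58250 Tg N and M = 343660 + 58250 = 401910 Tg N.

402000 Tg N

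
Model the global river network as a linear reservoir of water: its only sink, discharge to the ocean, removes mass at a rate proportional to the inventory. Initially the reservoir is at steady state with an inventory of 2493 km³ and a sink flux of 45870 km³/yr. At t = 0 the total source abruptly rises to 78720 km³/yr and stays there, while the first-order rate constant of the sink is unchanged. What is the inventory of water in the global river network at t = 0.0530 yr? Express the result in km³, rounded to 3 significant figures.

3610 km³

The sink rate constant is k = F₀/M₀ = 45870/2493 = 18.40 yr⁻¹.
Solving dM/dt = F₁ − kM with M(0) = M₀ gives M(t) = F₁/k + (M₀ − F₁/k)·e^(−kt).
F₁/k = 78720/18.40 = 4278.4 km³; kt = 18.40 × 0.0530 = 0.9752, e^(−kt) = 0.3771.
M(0.0530) = 4278.4 + (2493 − 4278.4) × 0.3771 = 4278.4 − 673.3 = 3605.1 km³.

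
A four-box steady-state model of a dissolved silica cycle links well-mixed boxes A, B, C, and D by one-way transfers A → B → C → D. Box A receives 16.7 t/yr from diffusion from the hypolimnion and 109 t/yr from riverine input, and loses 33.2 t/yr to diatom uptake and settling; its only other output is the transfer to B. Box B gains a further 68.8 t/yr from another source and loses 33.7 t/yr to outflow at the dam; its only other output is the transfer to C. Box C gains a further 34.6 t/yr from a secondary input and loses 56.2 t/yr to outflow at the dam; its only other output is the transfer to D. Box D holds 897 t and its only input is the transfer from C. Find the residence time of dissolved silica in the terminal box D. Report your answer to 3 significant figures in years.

8.46 yr

Box A: F(A→B) = (16.7 + 109) − 33.2 = 92.500 t/yr.
Box B: F(B→C) = (92.500 + 68.8) − 33.7 = 127.60 t/yr.
Box C: F(C→D) = (127.60 + 34.6) − 56.2 = 106.00 t/yr.
Box D throughput = its input = 106.00 t/yr; τ = 897 / 106.00 = 8.462 yr.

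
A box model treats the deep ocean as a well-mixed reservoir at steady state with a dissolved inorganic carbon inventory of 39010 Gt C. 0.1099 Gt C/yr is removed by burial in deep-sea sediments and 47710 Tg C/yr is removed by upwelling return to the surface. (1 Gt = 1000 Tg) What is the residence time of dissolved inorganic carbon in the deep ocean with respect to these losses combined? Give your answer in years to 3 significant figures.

816 yr

Convert the upwelling return to the surface flux: 47710 Tg C/yr = 47.71 Gt C/yr.
Total removal = 0.1099 + 47.71 = 47.820 Gt C/yr.
τ = M / ΣF_out = 39010 / 47.820 = 815.8 yr.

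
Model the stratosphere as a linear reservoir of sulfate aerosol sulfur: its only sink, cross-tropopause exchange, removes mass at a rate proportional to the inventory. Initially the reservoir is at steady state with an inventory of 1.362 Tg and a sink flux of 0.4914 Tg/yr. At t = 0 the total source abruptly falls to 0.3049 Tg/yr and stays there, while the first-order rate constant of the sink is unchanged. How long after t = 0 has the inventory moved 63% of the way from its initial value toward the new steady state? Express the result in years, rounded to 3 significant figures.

τ = M₀/F₀ = 1.362/0.4914 = 2.772 yr.
The remaining gap fraction is e^(−t/τ); 63% covered ⇒ e^(−t/τ) = 0.370.
t = −τ ln(0.370) = 2.772 × 0.9943 = 2.756 yr.

2.76 yr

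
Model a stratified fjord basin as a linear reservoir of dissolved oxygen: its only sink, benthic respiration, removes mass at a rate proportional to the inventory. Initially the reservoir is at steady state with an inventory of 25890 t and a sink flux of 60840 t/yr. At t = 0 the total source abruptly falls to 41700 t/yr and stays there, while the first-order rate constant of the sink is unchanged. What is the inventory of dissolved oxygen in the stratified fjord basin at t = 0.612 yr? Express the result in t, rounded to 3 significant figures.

τ = M₀/F₀ = 25890/60840 = 0.4255 yr; rate constant k = 1/τ.
New steady state M_∞ = F₁/k = F₁·τ = 41700 × 0.4255 = 17745 t.
M(t) = M_∞ + (M₀ − M_∞)·e^(−t/τ); t/τ = 0.612/0.4255 = 1.438, so e^(−t/τ) = 0.2374.
M(t) = 17745 + 8145 × 0.2374 = 19678 t.

19700 t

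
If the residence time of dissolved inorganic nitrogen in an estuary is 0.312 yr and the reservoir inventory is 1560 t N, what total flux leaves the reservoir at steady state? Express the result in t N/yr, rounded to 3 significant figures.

F = M / τ = 1560 / 0.312 = 5000 t N/yr.

5000 t N/yr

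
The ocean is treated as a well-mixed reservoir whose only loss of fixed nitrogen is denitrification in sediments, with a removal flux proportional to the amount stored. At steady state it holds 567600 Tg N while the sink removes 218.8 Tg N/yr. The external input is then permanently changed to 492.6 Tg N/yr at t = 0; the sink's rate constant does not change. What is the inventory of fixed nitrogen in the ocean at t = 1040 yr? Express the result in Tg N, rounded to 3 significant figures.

Residence time τ = M₀/F₀ = 2594 yr. The eventual steady state is M_∞ = M₀·(F₁/F₀) = 567600 × 492.6/218.8 = 1.2779×10^6 Tg N.
The anomaly ΔM(t) = M(t) − M_∞ decays as ΔM₀·e^(−t/τ) with ΔM₀ = 567600 − 1.2779×10^6 = −710300 Tg N.
At t = 1040 yr, e^(−t/τ) = e^(−0.4009) = 0.6697, so ΔM = −475700 Tg N and M = 1.2779×10^6 − 475700 = 802190 Tg N.

802000 Tg N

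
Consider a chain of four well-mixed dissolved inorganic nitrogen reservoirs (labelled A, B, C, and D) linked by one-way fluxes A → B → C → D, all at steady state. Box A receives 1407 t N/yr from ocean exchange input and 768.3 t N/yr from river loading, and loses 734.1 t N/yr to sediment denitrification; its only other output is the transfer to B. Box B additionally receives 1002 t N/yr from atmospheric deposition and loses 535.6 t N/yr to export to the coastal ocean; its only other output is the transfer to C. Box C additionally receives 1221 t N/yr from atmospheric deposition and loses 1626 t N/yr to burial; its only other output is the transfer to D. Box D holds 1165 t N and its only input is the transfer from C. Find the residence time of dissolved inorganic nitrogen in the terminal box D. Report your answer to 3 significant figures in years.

Box A: F(A→B) = (1407 + 768.3) − 734.1 = 1441.2 t N/yr.
Box B: F(B→C) = (1441.2 + 1002) − 535.6 = 1907.6 t N/yr.
Box C: F(C→D) = (1907.6 + 1221) − 1626 = 1502.6 t N/yr.
Box D throughput = its input = 1502.6 t N/yr; τ = 1165 / 1502.6 = 0.7753 yr.

0.775 yr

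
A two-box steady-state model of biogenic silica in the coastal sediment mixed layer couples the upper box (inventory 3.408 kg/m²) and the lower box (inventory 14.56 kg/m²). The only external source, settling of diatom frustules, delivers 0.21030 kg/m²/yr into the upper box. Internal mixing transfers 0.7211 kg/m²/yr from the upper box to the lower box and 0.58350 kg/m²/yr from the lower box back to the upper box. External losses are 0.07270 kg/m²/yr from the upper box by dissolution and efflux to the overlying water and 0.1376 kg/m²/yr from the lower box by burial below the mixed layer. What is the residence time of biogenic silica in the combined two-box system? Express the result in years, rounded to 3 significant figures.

85.4 yr

For the system as a whole, the A↔B exchange is internal and contributes nothing to the throughput; only the external sinks remove mass.
M_total = 3.408 + 14.56 = 17.968 kg/m².
ΣF_external_out = 0.07270 + 0.1376 = 0.21030 kg/m²/yr.
τ = M_total / ΣF_ext = 17.968 / 0.21030 = 85.44 yr.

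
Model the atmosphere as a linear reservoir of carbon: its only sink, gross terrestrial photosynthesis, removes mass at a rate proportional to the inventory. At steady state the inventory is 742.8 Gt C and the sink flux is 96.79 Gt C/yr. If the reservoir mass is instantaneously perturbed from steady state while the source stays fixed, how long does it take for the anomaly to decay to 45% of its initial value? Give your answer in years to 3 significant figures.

6.13 yr

For a linear reservoir the anomaly decays as exp(−t/τ) with τ = M/F = 742.8/96.79 = 7.674 yr.
exp(−t/τ) = 0.45 ⇒ t = −τ ln(0.45) = 7.674 × 0.7985 = 6.128 yr.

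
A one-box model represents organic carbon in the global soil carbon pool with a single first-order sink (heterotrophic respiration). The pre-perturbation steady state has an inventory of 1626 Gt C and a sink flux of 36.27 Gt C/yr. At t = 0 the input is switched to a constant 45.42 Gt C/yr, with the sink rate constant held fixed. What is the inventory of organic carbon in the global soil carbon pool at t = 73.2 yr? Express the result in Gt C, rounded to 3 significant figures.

The sink rate constant is k = F₀/M₀ = 36.27/1626 = 0.02231 yr⁻¹.
Solving dM/dt = F₁ − kM with M(0) = M₀ gives M(t) = F₁/k + (M₀ − F₁/k)·e^(−kt).
F₁/k = 45.42/0.02231 = 2036.2 Gt C; kt = 0.02231 × 73.2 = 1.633, e^(−kt) = 0.1954.
M(73.2) = 2036.2 + (1626 − 2036.2) × 0.1954 = 2036.2 − 80.14 = 1956.1 Gt C.

1960 Gt C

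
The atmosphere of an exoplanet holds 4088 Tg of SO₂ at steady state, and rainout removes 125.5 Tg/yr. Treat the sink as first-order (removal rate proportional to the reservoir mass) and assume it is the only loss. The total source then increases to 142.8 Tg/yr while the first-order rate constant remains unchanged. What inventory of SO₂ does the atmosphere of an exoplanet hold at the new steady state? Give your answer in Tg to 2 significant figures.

4700 Tg

Rate constant k = F/M = 125.5 / 4088 = 0.03070 yr⁻¹.
At the new steady state, source = k·M_new ⇒ M_new = 142.8 / 0.03070 = 4652 Tg.
(Equivalently M_new = M × F_new/F_old = 4088 × 142.8/125.5.)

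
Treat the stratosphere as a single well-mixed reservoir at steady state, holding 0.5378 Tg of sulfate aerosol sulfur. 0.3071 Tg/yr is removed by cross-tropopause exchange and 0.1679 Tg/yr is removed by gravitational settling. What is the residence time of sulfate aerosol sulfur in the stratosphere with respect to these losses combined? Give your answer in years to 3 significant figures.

1.13 yr

Total removal = 0.3071 + 0.1679 = 0.47500 Tg/yr.
τ = M / ΣF_out = 0.5378 / 0.47500 = 1.132 yr.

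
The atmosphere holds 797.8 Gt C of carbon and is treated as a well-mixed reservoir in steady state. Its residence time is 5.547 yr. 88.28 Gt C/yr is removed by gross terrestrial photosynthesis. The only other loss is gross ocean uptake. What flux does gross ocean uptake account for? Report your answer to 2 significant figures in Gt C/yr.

56 Gt C/yr

Total removal F = M/τ = 797.8 / 5.547 = 143.8 Gt C/yr.
Gross ocean uptake = F − (88.28) = 143.8 − 88.28 = 55.55 Gt C/yr.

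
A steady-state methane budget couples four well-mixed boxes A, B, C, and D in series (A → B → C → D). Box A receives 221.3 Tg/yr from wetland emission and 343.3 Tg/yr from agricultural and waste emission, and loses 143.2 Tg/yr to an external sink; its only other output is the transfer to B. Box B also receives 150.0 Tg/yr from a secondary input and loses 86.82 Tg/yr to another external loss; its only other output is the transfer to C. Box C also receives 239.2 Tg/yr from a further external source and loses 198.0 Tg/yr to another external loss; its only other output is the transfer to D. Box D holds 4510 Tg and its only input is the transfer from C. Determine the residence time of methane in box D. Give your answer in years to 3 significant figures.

8.58 yr

Box A: F(A→B) = (221.3 + 343.3) − 143.2 = 421.40 Tg/yr.
Box B: F(B→C) = (421.40 + 150.0) − 86.82 = 484.58 Tg/yr.
Box C: F(C→D) = (484.58 + 239.2) − 198.0 = 525.78 Tg/yr.
Box D throughput = its input = 525.78 Tg/yr; τ = 4510 / 525.78 = 8.578 yr.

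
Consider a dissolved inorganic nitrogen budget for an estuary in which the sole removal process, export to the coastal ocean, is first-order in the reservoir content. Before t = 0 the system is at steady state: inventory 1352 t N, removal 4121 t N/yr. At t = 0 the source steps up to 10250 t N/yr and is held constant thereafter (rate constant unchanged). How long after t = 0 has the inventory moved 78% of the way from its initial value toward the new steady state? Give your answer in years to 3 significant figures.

τ = M₀/F₀ = 1352/4121 = 0.3281 yr.
The remaining gap fraction is e^(−t/τ); 78% covered ⇒ e^(−t/τ) = 0.220.
t = −τ ln(0.220) = 0.3281 × 1.514 = 0.4967 yr.

0.497 yr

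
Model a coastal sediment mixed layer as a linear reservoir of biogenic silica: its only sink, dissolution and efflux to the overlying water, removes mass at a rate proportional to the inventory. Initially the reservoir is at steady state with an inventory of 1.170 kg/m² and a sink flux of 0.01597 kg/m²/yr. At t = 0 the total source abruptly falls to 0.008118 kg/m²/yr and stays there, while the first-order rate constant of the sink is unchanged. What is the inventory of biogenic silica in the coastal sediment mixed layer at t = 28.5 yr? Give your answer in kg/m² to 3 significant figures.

0.985 kg/m²

The sink rate constant is k = F₀/M₀ = 0.01597/1.170 = 0.01365 yr⁻¹.
Solving dM/dt = F₁ − kM with M(0) = M₀ gives M(t) = F₁/k + (M₀ − F₁/k)·e^(−kt).
F₁/k = 0.008118/0.01365 = 0.59474 kg/m²; kt = 0.01365 × 28.5 = 0.3890, e^(−kt) = 0.6777.
M(28.5) = 0.59474 + (1.170 − 0.59474) × 0.6777 = 0.59474 + 0.3899 = 0.98461 kg/m².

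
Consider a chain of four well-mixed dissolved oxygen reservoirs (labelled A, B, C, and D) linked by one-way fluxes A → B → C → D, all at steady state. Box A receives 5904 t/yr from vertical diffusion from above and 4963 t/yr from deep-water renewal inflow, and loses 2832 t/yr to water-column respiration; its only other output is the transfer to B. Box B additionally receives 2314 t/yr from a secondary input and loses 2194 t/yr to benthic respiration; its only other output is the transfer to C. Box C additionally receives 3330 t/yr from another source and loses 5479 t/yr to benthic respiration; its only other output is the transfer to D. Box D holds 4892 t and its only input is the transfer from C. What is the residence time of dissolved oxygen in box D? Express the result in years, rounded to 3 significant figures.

0.815 yr

Box A: F(A→B) = (5904 + 4963) − 2832 = 8035.0 t/yr.
Box B: F(B→C) = (8035.0 + 2314) − 2194 = 8155.0 t/yr.
Box C: F(C→D) = (8155.0 + 3330) − 5479 = 6006.0 t/yr.
Box D throughput = its input = 6006.0 t/yr; τ = 4892 / 6006.0 = 0.8145 yr.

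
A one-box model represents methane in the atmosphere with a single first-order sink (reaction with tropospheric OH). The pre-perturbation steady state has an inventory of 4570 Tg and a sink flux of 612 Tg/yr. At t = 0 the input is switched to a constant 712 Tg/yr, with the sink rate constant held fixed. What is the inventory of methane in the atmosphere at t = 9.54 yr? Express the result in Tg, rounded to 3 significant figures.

5110 Tg

Residence time τ = M₀/F₀ = 7.467 yr. The eventual steady state is M_∞ = M₀·(F₁/F₀) = 4570 × 712/612 = 5316.7 Tg.
The anomaly ΔM(t) = M(t) − M_∞ decays as ΔM₀·e^(−t/τ) with ΔM₀ = 4570 − 5316.7 = −746.7 Tg.
At t = 9.54 yr, e^(−t/τ) = e^(−1.278) = 0.2787, so ΔM = −208.1 Tg and M = 5316.7 − 208.1 = 5108.6 Tg.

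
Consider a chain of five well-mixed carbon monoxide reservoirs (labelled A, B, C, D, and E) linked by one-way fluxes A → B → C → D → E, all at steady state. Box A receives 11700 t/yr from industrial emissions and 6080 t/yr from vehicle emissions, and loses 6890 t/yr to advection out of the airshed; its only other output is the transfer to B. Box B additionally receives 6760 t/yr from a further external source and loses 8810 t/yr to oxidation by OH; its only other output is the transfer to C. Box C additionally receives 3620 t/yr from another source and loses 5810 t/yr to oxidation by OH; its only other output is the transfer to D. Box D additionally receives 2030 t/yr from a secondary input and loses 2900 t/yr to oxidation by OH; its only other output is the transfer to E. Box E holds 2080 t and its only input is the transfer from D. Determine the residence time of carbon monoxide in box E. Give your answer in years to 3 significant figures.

Box A: F(A→B) = (11700 + 6080) − 6890 = 10890 t/yr.
Box B: F(B→C) = (10890 + 6760) − 8810 = 8840.0 t/yr.
Box C: F(C→D) = (8840.0 + 3620) − 5810 = 6650.0 t/yr.
Box D: F(D→E) = (6650.0 + 2030) − 2900 = 5780.0 t/yr.
Box E throughput = its input = 5780.0 t/yr; τ = 2080 / 5780.0 = 0.3599 yr.

0.360 yr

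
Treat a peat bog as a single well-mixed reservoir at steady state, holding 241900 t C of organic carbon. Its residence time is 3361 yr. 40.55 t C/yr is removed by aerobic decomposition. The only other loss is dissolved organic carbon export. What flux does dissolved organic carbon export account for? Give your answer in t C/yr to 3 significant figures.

31.4 t C/yr

Total removal F = M/τ = 241900 / 3361 = 71.97 t C/yr.
Dissolved organic carbon export = F − (40.55) = 71.97 − 40.55 = 31.42 t C/yr.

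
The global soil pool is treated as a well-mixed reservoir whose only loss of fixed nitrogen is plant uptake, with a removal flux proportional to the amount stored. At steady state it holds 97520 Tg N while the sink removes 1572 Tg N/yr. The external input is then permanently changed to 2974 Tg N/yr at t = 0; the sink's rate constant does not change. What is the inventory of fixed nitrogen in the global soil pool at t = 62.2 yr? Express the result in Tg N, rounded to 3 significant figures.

153000 Tg N

Residence time τ = M₀/F₀ = 62.04 yr. The eventual steady state is M_∞ = M₀·(F₁/F₀) = 97520 × 2974/1572 = 184490 Tg N.
The anomaly ΔM(t) = M(t) − M_∞ decays as ΔM₀·e^(−t/τ) with ΔM₀ = 97520 − 184490 = −86970 Tg N.
At t = 62.2 yr, e^(−t/τ) = e^(−1.003) = 0.3669, so ΔM = −31910 Tg N and M = 184490 − 31910 = 152580 Tg N.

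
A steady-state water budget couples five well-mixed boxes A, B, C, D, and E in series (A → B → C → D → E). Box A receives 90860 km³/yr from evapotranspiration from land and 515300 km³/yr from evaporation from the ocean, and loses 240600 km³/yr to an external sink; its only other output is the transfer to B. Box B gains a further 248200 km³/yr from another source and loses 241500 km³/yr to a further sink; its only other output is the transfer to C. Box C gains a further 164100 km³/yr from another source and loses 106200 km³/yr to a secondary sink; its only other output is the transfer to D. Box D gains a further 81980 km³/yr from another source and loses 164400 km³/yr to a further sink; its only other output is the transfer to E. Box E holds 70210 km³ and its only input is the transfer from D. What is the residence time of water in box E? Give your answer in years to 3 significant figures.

Box A: F(A→B) = (90860 + 515300) − 240600 = 365560 km³/yr.
Box B: F(B→C) = (365560 + 248200) − 241500 = 372260 km³/yr.
Box C: F(C→D) = (372260 + 164100) − 106200 = 430160 km³/yr.
Box D: F(D→E) = (430160 + 81980) − 164400 = 347740 km³/yr.
Box E throughput = its input = 347740 km³/yr; τ = 70210 / 347740 = 0.2019 yr.

0.202 yr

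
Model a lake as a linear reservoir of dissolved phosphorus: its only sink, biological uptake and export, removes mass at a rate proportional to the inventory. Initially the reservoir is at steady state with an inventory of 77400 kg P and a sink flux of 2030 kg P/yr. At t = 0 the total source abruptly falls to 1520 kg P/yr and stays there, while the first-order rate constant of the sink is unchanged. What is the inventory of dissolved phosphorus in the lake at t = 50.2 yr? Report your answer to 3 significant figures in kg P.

The sink rate constant is k = F₀/M₀ = 2030/77400 = 0.02623 yr⁻¹.
Solving dM/dt = F₁ − kM with M(0) = M₀ gives M(t) = F₁/k + (M₀ − F₁/k)·e^(−kt).
F₁/k = 1520/0.02623 = 57955 kg P; kt = 0.02623 × 50.2 = 1.317, e^(−kt) = 0.2680.
M(50.2) = 57955 + (77400 − 57955) × 0.2680 = 57955 + 5212 = 63167 kg P.

63200 kg P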